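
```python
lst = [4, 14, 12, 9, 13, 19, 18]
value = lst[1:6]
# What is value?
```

lst has length 7. The slice lst[1:6] selects indices [1, 2, 3, 4, 5] (1->14, 2->12, 3->9, 4->13, 5->19), giving [14, 12, 9, 13, 19].

[14, 12, 9, 13, 19]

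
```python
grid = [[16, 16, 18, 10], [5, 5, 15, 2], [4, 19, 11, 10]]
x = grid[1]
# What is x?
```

grid has 3 rows. Row 1 is [5, 5, 15, 2].

[5, 5, 15, 2]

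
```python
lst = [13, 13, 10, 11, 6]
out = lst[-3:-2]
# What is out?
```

lst has length 5. The slice lst[-3:-2] selects indices [2] (2->10), giving [10].

[10]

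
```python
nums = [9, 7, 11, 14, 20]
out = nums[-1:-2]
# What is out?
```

nums has length 5. The slice nums[-1:-2] resolves to an empty index range, so the result is [].

[]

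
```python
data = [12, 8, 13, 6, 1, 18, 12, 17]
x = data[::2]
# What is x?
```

data has length 8. The slice data[::2] selects indices [0, 2, 4, 6] (0->12, 2->13, 4->1, 6->12), giving [12, 13, 1, 12].

[12, 13, 1, 12]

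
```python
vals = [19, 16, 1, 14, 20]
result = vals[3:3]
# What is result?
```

vals has length 5. The slice vals[3:3] resolves to an empty index range, so the result is [].

[]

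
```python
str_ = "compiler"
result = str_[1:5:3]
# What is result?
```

str_ has length 8. The slice str_[1:5:3] selects indices [1, 4] (1->'o', 4->'i'), giving 'oi'.

'oi'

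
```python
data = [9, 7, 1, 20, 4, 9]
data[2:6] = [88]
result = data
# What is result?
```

data starts as [9, 7, 1, 20, 4, 9] (length 6). The slice data[2:6] covers indices [2, 3, 4, 5] with values [1, 20, 4, 9]. Replacing that slice with [88] (different length) produces [9, 7, 88].

[9, 7, 88]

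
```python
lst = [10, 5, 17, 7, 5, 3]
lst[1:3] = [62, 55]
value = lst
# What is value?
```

lst starts as [10, 5, 17, 7, 5, 3] (length 6). The slice lst[1:3] covers indices [1, 2] with values [5, 17]. Replacing that slice with [62, 55] (same length) produces [10, 62, 55, 7, 5, 3].

[10, 62, 55, 7, 5, 3]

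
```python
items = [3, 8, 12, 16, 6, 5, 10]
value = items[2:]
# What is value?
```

items has length 7. The slice items[2:] selects indices [2, 3, 4, 5, 6] (2->12, 3->16, 4->6, 5->5, 6->10), giving [12, 16, 6, 5, 10].

[12, 16, 6, 5, 10]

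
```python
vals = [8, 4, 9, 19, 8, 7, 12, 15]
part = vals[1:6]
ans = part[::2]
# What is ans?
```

vals has length 8. The slice vals[1:6] selects indices [1, 2, 3, 4, 5] (1->4, 2->9, 3->19, 4->8, 5->7), giving [4, 9, 19, 8, 7]. So part = [4, 9, 19, 8, 7]. part has length 5. The slice part[::2] selects indices [0, 2, 4] (0->4, 2->19, 4->7), giving [4, 19, 7].

[4, 19, 7]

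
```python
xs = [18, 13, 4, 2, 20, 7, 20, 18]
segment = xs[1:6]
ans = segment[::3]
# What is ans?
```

xs has length 8. The slice xs[1:6] selects indices [1, 2, 3, 4, 5] (1->13, 2->4, 3->2, 4->20, 5->7), giving [13, 4, 2, 20, 7]. So segment = [13, 4, 2, 20, 7]. segment has length 5. The slice segment[::3] selects indices [0, 3] (0->13, 3->20), giving [13, 20].

[13, 20]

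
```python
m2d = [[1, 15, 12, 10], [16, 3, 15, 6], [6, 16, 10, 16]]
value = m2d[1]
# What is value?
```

m2d has 3 rows. Row 1 is [16, 3, 15, 6].

[16, 3, 15, 6]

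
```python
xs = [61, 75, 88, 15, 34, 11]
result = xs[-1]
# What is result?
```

xs has length 6. Negative index -1 maps to positive index 6 + (-1) = 5. xs[5] = 11.

11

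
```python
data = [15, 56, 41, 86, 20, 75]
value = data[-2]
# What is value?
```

data has length 6. Negative index -2 maps to positive index 6 + (-2) = 4. data[4] = 20.

20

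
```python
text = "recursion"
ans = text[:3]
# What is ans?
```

text has length 9. The slice text[:3] selects indices [0, 1, 2] (0->'r', 1->'e', 2->'c'), giving 'rec'.

'rec'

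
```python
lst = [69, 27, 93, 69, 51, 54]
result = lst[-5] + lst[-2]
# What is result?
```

lst has length 6. Negative index -5 maps to positive index 6 + (-5) = 1. lst[1] = 27.
lst has length 6. Negative index -2 maps to positive index 6 + (-2) = 4. lst[4] = 51.
Sum: 27 + 51 = 78.

78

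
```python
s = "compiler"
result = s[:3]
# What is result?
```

s has length 8. The slice s[:3] selects indices [0, 1, 2] (0->'c', 1->'o', 2->'m'), giving 'com'.

'com'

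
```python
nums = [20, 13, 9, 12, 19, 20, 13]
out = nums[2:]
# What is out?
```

nums has length 7. The slice nums[2:] selects indices [2, 3, 4, 5, 6] (2->9, 3->12, 4->19, 5->20, 6->13), giving [9, 12, 19, 20, 13].

[9, 12, 19, 20, 13]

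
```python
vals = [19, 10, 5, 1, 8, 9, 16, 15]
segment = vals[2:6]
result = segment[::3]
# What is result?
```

vals has length 8. The slice vals[2:6] selects indices [2, 3, 4, 5] (2->5, 3->1, 4->8, 5->9), giving [5, 1, 8, 9]. So segment = [5, 1, 8, 9]. segment has length 4. The slice segment[::3] selects indices [0, 3] (0->5, 3->9), giving [5, 9].

[5, 9]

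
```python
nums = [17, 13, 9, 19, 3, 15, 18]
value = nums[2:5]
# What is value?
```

nums has length 7. The slice nums[2:5] selects indices [2, 3, 4] (2->9, 3->19, 4->3), giving [9, 19, 3].

[9, 19, 3]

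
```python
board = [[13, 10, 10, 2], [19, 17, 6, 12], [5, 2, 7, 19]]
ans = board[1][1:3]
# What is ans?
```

board[1] = [19, 17, 6, 12]. board[1] has length 4. The slice board[1][1:3] selects indices [1, 2] (1->17, 2->6), giving [17, 6].

[17, 6]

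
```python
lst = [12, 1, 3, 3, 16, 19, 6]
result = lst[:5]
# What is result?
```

lst has length 7. The slice lst[:5] selects indices [0, 1, 2, 3, 4] (0->12, 1->1, 2->3, 3->3, 4->16), giving [12, 1, 3, 3, 16].

[12, 1, 3, 3, 16]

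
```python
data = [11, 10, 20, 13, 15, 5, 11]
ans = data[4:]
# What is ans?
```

data has length 7. The slice data[4:] selects indices [4, 5, 6] (4->15, 5->5, 6->11), giving [15, 5, 11].

[15, 5, 11]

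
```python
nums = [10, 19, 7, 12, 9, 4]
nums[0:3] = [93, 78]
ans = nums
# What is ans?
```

nums starts as [10, 19, 7, 12, 9, 4] (length 6). The slice nums[0:3] covers indices [0, 1, 2] with values [10, 19, 7]. Replacing that slice with [93, 78] (different length) produces [93, 78, 12, 9, 4].

[93, 78, 12, 9, 4]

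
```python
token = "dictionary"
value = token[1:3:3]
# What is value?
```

token has length 10. The slice token[1:3:3] selects indices [1] (1->'i'), giving 'i'.

'i'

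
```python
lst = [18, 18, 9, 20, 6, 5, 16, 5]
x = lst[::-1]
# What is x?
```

lst has length 8. The slice lst[::-1] selects indices [7, 6, 5, 4, 3, 2, 1, 0] (7->5, 6->16, 5->5, 4->6, 3->20, 2->9, 1->18, 0->18), giving [5, 16, 5, 6, 20, 9, 18, 18].

[5, 16, 5, 6, 20, 9, 18, 18]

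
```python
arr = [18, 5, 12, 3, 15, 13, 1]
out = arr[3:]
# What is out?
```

arr has length 7. The slice arr[3:] selects indices [3, 4, 5, 6] (3->3, 4->15, 5->13, 6->1), giving [3, 15, 13, 1].

[3, 15, 13, 1]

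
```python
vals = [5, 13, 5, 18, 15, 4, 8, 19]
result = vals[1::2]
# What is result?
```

vals has length 8. The slice vals[1::2] selects indices [1, 3, 5, 7] (1->13, 3->18, 5->4, 7->19), giving [13, 18, 4, 19].

[13, 18, 4, 19]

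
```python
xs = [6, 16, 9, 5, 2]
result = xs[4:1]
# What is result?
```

xs has length 5. The slice xs[4:1] resolves to an empty index range, so the result is [].

[]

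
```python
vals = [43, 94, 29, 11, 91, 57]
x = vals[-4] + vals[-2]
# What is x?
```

vals has length 6. Negative index -4 maps to positive index 6 + (-4) = 2. vals[2] = 29.
vals has length 6. Negative index -2 maps to positive index 6 + (-2) = 4. vals[4] = 91.
Sum: 29 + 91 = 120.

120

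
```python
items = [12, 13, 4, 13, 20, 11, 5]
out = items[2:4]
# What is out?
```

items has length 7. The slice items[2:4] selects indices [2, 3] (2->4, 3->13), giving [4, 13].

[4, 13]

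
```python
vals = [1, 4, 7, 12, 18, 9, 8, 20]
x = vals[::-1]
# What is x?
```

vals has length 8. The slice vals[::-1] selects indices [7, 6, 5, 4, 3, 2, 1, 0] (7->20, 6->8, 5->9, 4->18, 3->12, 2->7, 1->4, 0->1), giving [20, 8, 9, 18, 12, 7, 4, 1].

[20, 8, 9, 18, 12, 7, 4, 1]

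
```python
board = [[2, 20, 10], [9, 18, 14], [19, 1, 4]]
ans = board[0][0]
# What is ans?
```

board[0] = [2, 20, 10]. Taking column 0 of that row yields 2.

2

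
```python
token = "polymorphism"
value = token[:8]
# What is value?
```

token has length 12. The slice token[:8] selects indices [0, 1, 2, 3, 4, 5, 6, 7] (0->'p', 1->'o', 2->'l', 3->'y', 4->'m', 5->'o', 6->'r', 7->'p'), giving 'polymorp'.

'polymorp'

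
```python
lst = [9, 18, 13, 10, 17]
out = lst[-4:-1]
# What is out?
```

lst has length 5. The slice lst[-4:-1] selects indices [1, 2, 3] (1->18, 2->13, 3->10), giving [18, 13, 10].

[18, 13, 10]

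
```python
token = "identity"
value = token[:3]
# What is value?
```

token has length 8. The slice token[:3] selects indices [0, 1, 2] (0->'i', 1->'d', 2->'e'), giving 'ide'.

'ide'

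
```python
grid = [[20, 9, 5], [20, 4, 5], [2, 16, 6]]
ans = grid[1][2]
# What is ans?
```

grid[1] = [20, 4, 5]. Taking column 2 of that row yields 5.

5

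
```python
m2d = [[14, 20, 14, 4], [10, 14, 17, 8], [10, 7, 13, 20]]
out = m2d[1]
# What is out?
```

m2d has 3 rows. Row 1 is [10, 14, 17, 8].

[10, 14, 17, 8]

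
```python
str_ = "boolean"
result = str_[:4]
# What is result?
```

str_ has length 7. The slice str_[:4] selects indices [0, 1, 2, 3] (0->'b', 1->'o', 2->'o', 3->'l'), giving 'bool'.

'bool'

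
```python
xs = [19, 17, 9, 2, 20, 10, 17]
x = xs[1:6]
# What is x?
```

xs has length 7. The slice xs[1:6] selects indices [1, 2, 3, 4, 5] (1->17, 2->9, 3->2, 4->20, 5->10), giving [17, 9, 2, 20, 10].

[17, 9, 2, 20, 10]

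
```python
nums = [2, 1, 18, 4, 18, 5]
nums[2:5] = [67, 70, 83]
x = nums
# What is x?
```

nums starts as [2, 1, 18, 4, 18, 5] (length 6). The slice nums[2:5] covers indices [2, 3, 4] with values [18, 4, 18]. Replacing that slice with [67, 70, 83] (same length) produces [2, 1, 67, 70, 83, 5].

[2, 1, 67, 70, 83, 5]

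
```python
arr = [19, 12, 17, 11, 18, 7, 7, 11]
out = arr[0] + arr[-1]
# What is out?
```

arr has length 8. arr[0] = 19.
arr has length 8. Negative index -1 maps to positive index 8 + (-1) = 7. arr[7] = 11.
Sum: 19 + 11 = 30.

30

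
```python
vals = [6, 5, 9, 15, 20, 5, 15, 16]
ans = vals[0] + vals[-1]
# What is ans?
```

vals has length 8. vals[0] = 6.
vals has length 8. Negative index -1 maps to positive index 8 + (-1) = 7. vals[7] = 16.
Sum: 6 + 16 = 22.

22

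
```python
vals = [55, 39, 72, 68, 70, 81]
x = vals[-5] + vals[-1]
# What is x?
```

vals has length 6. Negative index -5 maps to positive index 6 + (-5) = 1. vals[1] = 39.
vals has length 6. Negative index -1 maps to positive index 6 + (-1) = 5. vals[5] = 81.
Sum: 39 + 81 = 120.

120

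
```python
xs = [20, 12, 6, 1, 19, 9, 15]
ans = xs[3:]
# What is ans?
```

xs has length 7. The slice xs[3:] selects indices [3, 4, 5, 6] (3->1, 4->19, 5->9, 6->15), giving [1, 19, 9, 15].

[1, 19, 9, 15]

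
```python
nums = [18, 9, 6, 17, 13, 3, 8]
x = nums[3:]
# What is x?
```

nums has length 7. The slice nums[3:] selects indices [3, 4, 5, 6] (3->17, 4->13, 5->3, 6->8), giving [17, 13, 3, 8].

[17, 13, 3, 8]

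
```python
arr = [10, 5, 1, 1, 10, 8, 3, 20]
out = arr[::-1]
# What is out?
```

arr has length 8. The slice arr[::-1] selects indices [7, 6, 5, 4, 3, 2, 1, 0] (7->20, 6->3, 5->8, 4->10, 3->1, 2->1, 1->5, 0->10), giving [20, 3, 8, 10, 1, 1, 5, 10].

[20, 3, 8, 10, 1, 1, 5, 10]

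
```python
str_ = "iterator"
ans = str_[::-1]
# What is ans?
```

str_ has length 8. The slice str_[::-1] selects indices [7, 6, 5, 4, 3, 2, 1, 0] (7->'r', 6->'o', 5->'t', 4->'a', 3->'r', 2->'e', 1->'t', 0->'i'), giving 'rotareti'.

'rotareti'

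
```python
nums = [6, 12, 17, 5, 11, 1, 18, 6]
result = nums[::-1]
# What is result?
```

nums has length 8. The slice nums[::-1] selects indices [7, 6, 5, 4, 3, 2, 1, 0] (7->6, 6->18, 5->1, 4->11, 3->5, 2->17, 1->12, 0->6), giving [6, 18, 1, 11, 5, 17, 12, 6].

[6, 18, 1, 11, 5, 17, 12, 6]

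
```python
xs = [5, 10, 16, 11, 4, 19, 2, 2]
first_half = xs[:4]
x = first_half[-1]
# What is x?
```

xs has length 8. The slice xs[:4] selects indices [0, 1, 2, 3] (0->5, 1->10, 2->16, 3->11), giving [5, 10, 16, 11]. So first_half = [5, 10, 16, 11]. Then first_half[-1] = 11.

11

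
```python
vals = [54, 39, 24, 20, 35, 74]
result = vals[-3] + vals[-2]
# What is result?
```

vals has length 6. Negative index -3 maps to positive index 6 + (-3) = 3. vals[3] = 20.
vals has length 6. Negative index -2 maps to positive index 6 + (-2) = 4. vals[4] = 35.
Sum: 20 + 35 = 55.

55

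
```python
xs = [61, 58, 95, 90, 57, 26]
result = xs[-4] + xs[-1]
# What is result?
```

xs has length 6. Negative index -4 maps to positive index 6 + (-4) = 2. xs[2] = 95.
xs has length 6. Negative index -1 maps to positive index 6 + (-1) = 5. xs[5] = 26.
Sum: 95 + 26 = 121.

121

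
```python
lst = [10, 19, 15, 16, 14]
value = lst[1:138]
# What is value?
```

lst has length 5. The slice lst[1:138] selects indices [1, 2, 3, 4] (1->19, 2->15, 3->16, 4->14), giving [19, 15, 16, 14].

[19, 15, 16, 14]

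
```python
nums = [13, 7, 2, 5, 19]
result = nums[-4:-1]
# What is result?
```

nums has length 5. The slice nums[-4:-1] selects indices [1, 2, 3] (1->7, 2->2, 3->5), giving [7, 2, 5].

[7, 2, 5]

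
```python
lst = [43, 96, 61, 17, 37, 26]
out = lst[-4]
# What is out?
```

lst has length 6. Negative index -4 maps to positive index 6 + (-4) = 2. lst[2] = 61.

61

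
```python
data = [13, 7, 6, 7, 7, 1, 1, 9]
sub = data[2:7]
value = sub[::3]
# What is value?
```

data has length 8. The slice data[2:7] selects indices [2, 3, 4, 5, 6] (2->6, 3->7, 4->7, 5->1, 6->1), giving [6, 7, 7, 1, 1]. So sub = [6, 7, 7, 1, 1]. sub has length 5. The slice sub[::3] selects indices [0, 3] (0->6, 3->1), giving [6, 1].

[6, 1]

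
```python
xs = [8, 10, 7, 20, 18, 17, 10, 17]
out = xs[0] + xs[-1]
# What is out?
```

xs has length 8. xs[0] = 8.
xs has length 8. Negative index -1 maps to positive index 8 + (-1) = 7. xs[7] = 17.
Sum: 8 + 17 = 25.

25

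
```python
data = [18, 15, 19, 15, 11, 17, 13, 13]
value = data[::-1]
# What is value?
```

data has length 8. The slice data[::-1] selects indices [7, 6, 5, 4, 3, 2, 1, 0] (7->13, 6->13, 5->17, 4->11, 3->15, 2->19, 1->15, 0->18), giving [13, 13, 17, 11, 15, 19, 15, 18].

[13, 13, 17, 11, 15, 19, 15, 18]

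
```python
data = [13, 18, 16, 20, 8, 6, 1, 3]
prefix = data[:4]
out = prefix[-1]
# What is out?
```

data has length 8. The slice data[:4] selects indices [0, 1, 2, 3] (0->13, 1->18, 2->16, 3->20), giving [13, 18, 16, 20]. So prefix = [13, 18, 16, 20]. Then prefix[-1] = 20.

20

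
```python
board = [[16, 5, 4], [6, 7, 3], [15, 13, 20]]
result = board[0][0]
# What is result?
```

board[0] = [16, 5, 4]. Taking column 0 of that row yields 16.

16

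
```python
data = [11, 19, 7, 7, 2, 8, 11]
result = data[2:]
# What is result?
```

data has length 7. The slice data[2:] selects indices [2, 3, 4, 5, 6] (2->7, 3->7, 4->2, 5->8, 6->11), giving [7, 7, 2, 8, 11].

[7, 7, 2, 8, 11]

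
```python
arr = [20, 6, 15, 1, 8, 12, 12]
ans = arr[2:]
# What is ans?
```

arr has length 7. The slice arr[2:] selects indices [2, 3, 4, 5, 6] (2->15, 3->1, 4->8, 5->12, 6->12), giving [15, 1, 8, 12, 12].

[15, 1, 8, 12, 12]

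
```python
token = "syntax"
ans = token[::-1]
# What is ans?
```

token has length 6. The slice token[::-1] selects indices [5, 4, 3, 2, 1, 0] (5->'x', 4->'a', 3->'t', 2->'n', 1->'y', 0->'s'), giving 'xatnys'.

'xatnys'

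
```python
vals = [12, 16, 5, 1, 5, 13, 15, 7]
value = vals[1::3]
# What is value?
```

vals has length 8. The slice vals[1::3] selects indices [1, 4, 7] (1->16, 4->5, 7->7), giving [16, 5, 7].

[16, 5, 7]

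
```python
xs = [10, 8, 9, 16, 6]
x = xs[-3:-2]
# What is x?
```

xs has length 5. The slice xs[-3:-2] selects indices [2] (2->9), giving [9].

[9]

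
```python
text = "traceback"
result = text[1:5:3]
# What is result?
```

text has length 9. The slice text[1:5:3] selects indices [1, 4] (1->'r', 4->'e'), giving 're'.

're'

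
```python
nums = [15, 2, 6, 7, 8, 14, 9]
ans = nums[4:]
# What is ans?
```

nums has length 7. The slice nums[4:] selects indices [4, 5, 6] (4->8, 5->14, 6->9), giving [8, 14, 9].

[8, 14, 9]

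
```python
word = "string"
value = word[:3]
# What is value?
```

word has length 6. The slice word[:3] selects indices [0, 1, 2] (0->'s', 1->'t', 2->'r'), giving 'str'.

'str'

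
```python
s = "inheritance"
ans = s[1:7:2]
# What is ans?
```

s has length 11. The slice s[1:7:2] selects indices [1, 3, 5] (1->'n', 3->'e', 5->'i'), giving 'nei'.

'nei'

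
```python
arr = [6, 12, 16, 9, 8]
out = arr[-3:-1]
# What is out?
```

arr has length 5. The slice arr[-3:-1] selects indices [2, 3] (2->16, 3->9), giving [16, 9].

[16, 9]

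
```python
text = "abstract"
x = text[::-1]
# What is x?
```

text has length 8. The slice text[::-1] selects indices [7, 6, 5, 4, 3, 2, 1, 0] (7->'t', 6->'c', 5->'a', 4->'r', 3->'t', 2->'s', 1->'b', 0->'a'), giving 'tcartsba'.

'tcartsba'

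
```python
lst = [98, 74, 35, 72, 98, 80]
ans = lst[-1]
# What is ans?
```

lst has length 6. Negative index -1 maps to positive index 6 + (-1) = 5. lst[5] = 80.

80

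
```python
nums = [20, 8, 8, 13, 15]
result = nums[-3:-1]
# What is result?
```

nums has length 5. The slice nums[-3:-1] selects indices [2, 3] (2->8, 3->13), giving [8, 13].

[8, 13]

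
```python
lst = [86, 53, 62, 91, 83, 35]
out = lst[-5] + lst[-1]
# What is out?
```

lst has length 6. Negative index -5 maps to positive index 6 + (-5) = 1. lst[1] = 53.
lst has length 6. Negative index -1 maps to positive index 6 + (-1) = 5. lst[5] = 35.
Sum: 53 + 35 = 88.

88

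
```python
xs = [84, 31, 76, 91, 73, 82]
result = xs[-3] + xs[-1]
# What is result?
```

xs has length 6. Negative index -3 maps to positive index 6 + (-3) = 3. xs[3] = 91.
xs has length 6. Negative index -1 maps to positive index 6 + (-1) = 5. xs[5] = 82.
Sum: 91 + 82 = 173.

173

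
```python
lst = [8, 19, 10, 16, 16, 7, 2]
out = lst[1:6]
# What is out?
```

lst has length 7. The slice lst[1:6] selects indices [1, 2, 3, 4, 5] (1->19, 2->10, 3->16, 4->16, 5->7), giving [19, 10, 16, 16, 7].

[19, 10, 16, 16, 7]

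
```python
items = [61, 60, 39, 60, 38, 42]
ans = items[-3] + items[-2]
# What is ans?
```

items has length 6. Negative index -3 maps to positive index 6 + (-3) = 3. items[3] = 60.
items has length 6. Negative index -2 maps to positive index 6 + (-2) = 4. items[4] = 38.
Sum: 60 + 38 = 98.

98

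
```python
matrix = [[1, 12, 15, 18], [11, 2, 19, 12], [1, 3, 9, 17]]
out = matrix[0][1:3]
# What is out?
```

matrix[0] = [1, 12, 15, 18]. matrix[0] has length 4. The slice matrix[0][1:3] selects indices [1, 2] (1->12, 2->15), giving [12, 15].

[12, 15]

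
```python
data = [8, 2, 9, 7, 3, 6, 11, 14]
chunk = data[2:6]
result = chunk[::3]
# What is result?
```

data has length 8. The slice data[2:6] selects indices [2, 3, 4, 5] (2->9, 3->7, 4->3, 5->6), giving [9, 7, 3, 6]. So chunk = [9, 7, 3, 6]. chunk has length 4. The slice chunk[::3] selects indices [0, 3] (0->9, 3->6), giving [9, 6].

[9, 6]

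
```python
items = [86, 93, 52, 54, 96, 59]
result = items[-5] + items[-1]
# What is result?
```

items has length 6. Negative index -5 maps to positive index 6 + (-5) = 1. items[1] = 93.
items has length 6. Negative index -1 maps to positive index 6 + (-1) = 5. items[5] = 59.
Sum: 93 + 59 = 152.

152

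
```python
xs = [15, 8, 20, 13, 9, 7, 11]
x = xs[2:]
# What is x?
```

xs has length 7. The slice xs[2:] selects indices [2, 3, 4, 5, 6] (2->20, 3->13, 4->9, 5->7, 6->11), giving [20, 13, 9, 7, 11].

[20, 13, 9, 7, 11]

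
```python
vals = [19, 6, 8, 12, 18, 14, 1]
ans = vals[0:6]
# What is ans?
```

vals has length 7. The slice vals[0:6] selects indices [0, 1, 2, 3, 4, 5] (0->19, 1->6, 2->8, 3->12, 4->18, 5->14), giving [19, 6, 8, 12, 18, 14].

[19, 6, 8, 12, 18, 14]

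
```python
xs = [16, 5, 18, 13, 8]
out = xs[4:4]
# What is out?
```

xs has length 5. The slice xs[4:4] resolves to an empty index range, so the result is [].

[]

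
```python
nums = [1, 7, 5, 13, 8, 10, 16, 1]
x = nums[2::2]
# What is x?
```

nums has length 8. The slice nums[2::2] selects indices [2, 4, 6] (2->5, 4->8, 6->16), giving [5, 8, 16].

[5, 8, 16]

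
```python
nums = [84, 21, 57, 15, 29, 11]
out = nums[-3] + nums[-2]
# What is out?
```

nums has length 6. Negative index -3 maps to positive index 6 + (-3) = 3. nums[3] = 15.
nums has length 6. Negative index -2 maps to positive index 6 + (-2) = 4. nums[4] = 29.
Sum: 15 + 29 = 44.

44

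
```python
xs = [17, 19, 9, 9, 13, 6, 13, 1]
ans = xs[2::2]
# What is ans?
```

xs has length 8. The slice xs[2::2] selects indices [2, 4, 6] (2->9, 4->13, 6->13), giving [9, 13, 13].

[9, 13, 13]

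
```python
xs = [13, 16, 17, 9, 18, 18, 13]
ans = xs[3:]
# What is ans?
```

xs has length 7. The slice xs[3:] selects indices [3, 4, 5, 6] (3->9, 4->18, 5->18, 6->13), giving [9, 18, 18, 13].

[9, 18, 18, 13]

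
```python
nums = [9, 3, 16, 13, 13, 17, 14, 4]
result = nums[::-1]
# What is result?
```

nums has length 8. The slice nums[::-1] selects indices [7, 6, 5, 4, 3, 2, 1, 0] (7->4, 6->14, 5->17, 4->13, 3->13, 2->16, 1->3, 0->9), giving [4, 14, 17, 13, 13, 16, 3, 9].

[4, 14, 17, 13, 13, 16, 3, 9]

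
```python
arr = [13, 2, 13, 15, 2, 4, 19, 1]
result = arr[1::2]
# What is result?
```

arr has length 8. The slice arr[1::2] selects indices [1, 3, 5, 7] (1->2, 3->15, 5->4, 7->1), giving [2, 15, 4, 1].

[2, 15, 4, 1]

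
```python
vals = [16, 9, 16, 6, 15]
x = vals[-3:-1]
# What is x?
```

vals has length 5. The slice vals[-3:-1] selects indices [2, 3] (2->16, 3->6), giving [16, 6].

[16, 6]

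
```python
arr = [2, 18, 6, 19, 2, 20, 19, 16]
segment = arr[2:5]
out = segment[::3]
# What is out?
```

arr has length 8. The slice arr[2:5] selects indices [2, 3, 4] (2->6, 3->19, 4->2), giving [6, 19, 2]. So segment = [6, 19, 2]. segment has length 3. The slice segment[::3] selects indices [0] (0->6), giving [6].

[6]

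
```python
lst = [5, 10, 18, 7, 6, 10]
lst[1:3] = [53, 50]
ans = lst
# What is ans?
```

lst starts as [5, 10, 18, 7, 6, 10] (length 6). The slice lst[1:3] covers indices [1, 2] with values [10, 18]. Replacing that slice with [53, 50] (same length) produces [5, 53, 50, 7, 6, 10].

[5, 53, 50, 7, 6, 10]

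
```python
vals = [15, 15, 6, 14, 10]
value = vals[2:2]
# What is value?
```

vals has length 5. The slice vals[2:2] resolves to an empty index range, so the result is [].

[]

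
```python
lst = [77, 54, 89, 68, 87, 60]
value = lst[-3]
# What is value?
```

lst has length 6. Negative index -3 maps to positive index 6 + (-3) = 3. lst[3] = 68.

68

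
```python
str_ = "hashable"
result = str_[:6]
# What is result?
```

str_ has length 8. The slice str_[:6] selects indices [0, 1, 2, 3, 4, 5] (0->'h', 1->'a', 2->'s', 3->'h', 4->'a', 5->'b'), giving 'hashab'.

'hashab'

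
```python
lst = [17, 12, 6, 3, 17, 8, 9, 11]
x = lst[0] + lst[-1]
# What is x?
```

lst has length 8. lst[0] = 17.
lst has length 8. Negative index -1 maps to positive index 8 + (-1) = 7. lst[7] = 11.
Sum: 17 + 11 = 28.

28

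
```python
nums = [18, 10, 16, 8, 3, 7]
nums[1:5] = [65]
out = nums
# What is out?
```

nums starts as [18, 10, 16, 8, 3, 7] (length 6). The slice nums[1:5] covers indices [1, 2, 3, 4] with values [10, 16, 8, 3]. Replacing that slice with [65] (different length) produces [18, 65, 7].

[18, 65, 7]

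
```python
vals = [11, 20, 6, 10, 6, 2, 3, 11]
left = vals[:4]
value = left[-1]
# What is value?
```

vals has length 8. The slice vals[:4] selects indices [0, 1, 2, 3] (0->11, 1->20, 2->6, 3->10), giving [11, 20, 6, 10]. So left = [11, 20, 6, 10]. Then left[-1] = 10.

10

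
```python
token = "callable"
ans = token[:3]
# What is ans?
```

token has length 8. The slice token[:3] selects indices [0, 1, 2] (0->'c', 1->'a', 2->'l'), giving 'cal'.

'cal'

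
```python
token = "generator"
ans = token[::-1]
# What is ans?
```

token has length 9. The slice token[::-1] selects indices [8, 7, 6, 5, 4, 3, 2, 1, 0] (8->'r', 7->'o', 6->'t', 5->'a', 4->'r', 3->'e', 2->'n', 1->'e', 0->'g'), giving 'rotareneg'.

'rotareneg'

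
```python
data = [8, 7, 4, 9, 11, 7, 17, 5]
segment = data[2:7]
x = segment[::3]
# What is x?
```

data has length 8. The slice data[2:7] selects indices [2, 3, 4, 5, 6] (2->4, 3->9, 4->11, 5->7, 6->17), giving [4, 9, 11, 7, 17]. So segment = [4, 9, 11, 7, 17]. segment has length 5. The slice segment[::3] selects indices [0, 3] (0->4, 3->7), giving [4, 7].

[4, 7]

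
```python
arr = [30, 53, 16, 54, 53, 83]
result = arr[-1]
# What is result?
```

arr has length 6. Negative index -1 maps to positive index 6 + (-1) = 5. arr[5] = 83.

83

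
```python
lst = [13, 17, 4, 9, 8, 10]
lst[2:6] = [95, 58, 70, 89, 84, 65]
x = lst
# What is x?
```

lst starts as [13, 17, 4, 9, 8, 10] (length 6). The slice lst[2:6] covers indices [2, 3, 4, 5] with values [4, 9, 8, 10]. Replacing that slice with [95, 58, 70, 89, 84, 65] (different length) produces [13, 17, 95, 58, 70, 89, 84, 65].

[13, 17, 95, 58, 70, 89, 84, 65]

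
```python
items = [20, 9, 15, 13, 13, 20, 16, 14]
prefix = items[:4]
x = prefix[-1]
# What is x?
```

items has length 8. The slice items[:4] selects indices [0, 1, 2, 3] (0->20, 1->9, 2->15, 3->13), giving [20, 9, 15, 13]. So prefix = [20, 9, 15, 13]. Then prefix[-1] = 13.

13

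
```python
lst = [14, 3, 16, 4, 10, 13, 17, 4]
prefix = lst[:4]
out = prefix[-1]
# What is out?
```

lst has length 8. The slice lst[:4] selects indices [0, 1, 2, 3] (0->14, 1->3, 2->16, 3->4), giving [14, 3, 16, 4]. So prefix = [14, 3, 16, 4]. Then prefix[-1] = 4.

4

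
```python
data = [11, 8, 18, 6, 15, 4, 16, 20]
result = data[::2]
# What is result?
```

data has length 8. The slice data[::2] selects indices [0, 2, 4, 6] (0->11, 2->18, 4->15, 6->16), giving [11, 18, 15, 16].

[11, 18, 15, 16]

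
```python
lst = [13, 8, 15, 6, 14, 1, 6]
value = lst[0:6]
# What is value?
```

lst has length 7. The slice lst[0:6] selects indices [0, 1, 2, 3, 4, 5] (0->13, 1->8, 2->15, 3->6, 4->14, 5->1), giving [13, 8, 15, 6, 14, 1].

[13, 8, 15, 6, 14, 1]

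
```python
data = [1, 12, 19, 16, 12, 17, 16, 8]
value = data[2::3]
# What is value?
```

data has length 8. The slice data[2::3] selects indices [2, 5] (2->19, 5->17), giving [19, 17].

[19, 17]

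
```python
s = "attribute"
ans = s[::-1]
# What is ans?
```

s has length 9. The slice s[::-1] selects indices [8, 7, 6, 5, 4, 3, 2, 1, 0] (8->'e', 7->'t', 6->'u', 5->'b', 4->'i', 3->'r', 2->'t', 1->'t', 0->'a'), giving 'etubirtta'.

'etubirtta'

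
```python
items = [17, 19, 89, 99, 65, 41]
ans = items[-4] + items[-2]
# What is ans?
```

items has length 6. Negative index -4 maps to positive index 6 + (-4) = 2. items[2] = 89.
items has length 6. Negative index -2 maps to positive index 6 + (-2) = 4. items[4] = 65.
Sum: 89 + 65 = 154.

154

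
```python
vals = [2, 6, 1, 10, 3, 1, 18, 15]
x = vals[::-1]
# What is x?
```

vals has length 8. The slice vals[::-1] selects indices [7, 6, 5, 4, 3, 2, 1, 0] (7->15, 6->18, 5->1, 4->3, 3->10, 2->1, 1->6, 0->2), giving [15, 18, 1, 3, 10, 1, 6, 2].

[15, 18, 1, 3, 10, 1, 6, 2]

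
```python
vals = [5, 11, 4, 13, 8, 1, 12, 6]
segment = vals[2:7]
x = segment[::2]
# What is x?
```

vals has length 8. The slice vals[2:7] selects indices [2, 3, 4, 5, 6] (2->4, 3->13, 4->8, 5->1, 6->12), giving [4, 13, 8, 1, 12]. So segment = [4, 13, 8, 1, 12]. segment has length 5. The slice segment[::2] selects indices [0, 2, 4] (0->4, 2->8, 4->12), giving [4, 8, 12].

[4, 8, 12]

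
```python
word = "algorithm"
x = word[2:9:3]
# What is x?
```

word has length 9. The slice word[2:9:3] selects indices [2, 5, 8] (2->'g', 5->'i', 8->'m'), giving 'gim'.

'gim'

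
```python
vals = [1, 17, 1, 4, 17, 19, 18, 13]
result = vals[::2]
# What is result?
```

vals has length 8. The slice vals[::2] selects indices [0, 2, 4, 6] (0->1, 2->1, 4->17, 6->18), giving [1, 1, 17, 18].

[1, 1, 17, 18]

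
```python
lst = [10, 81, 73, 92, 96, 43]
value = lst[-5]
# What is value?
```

lst has length 6. Negative index -5 maps to positive index 6 + (-5) = 1. lst[1] = 81.

81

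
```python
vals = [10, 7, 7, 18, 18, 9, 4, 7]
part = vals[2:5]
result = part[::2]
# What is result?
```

vals has length 8. The slice vals[2:5] selects indices [2, 3, 4] (2->7, 3->18, 4->18), giving [7, 18, 18]. So part = [7, 18, 18]. part has length 3. The slice part[::2] selects indices [0, 2] (0->7, 2->18), giving [7, 18].

[7, 18]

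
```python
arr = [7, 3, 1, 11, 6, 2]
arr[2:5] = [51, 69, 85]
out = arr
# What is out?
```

arr starts as [7, 3, 1, 11, 6, 2] (length 6). The slice arr[2:5] covers indices [2, 3, 4] with values [1, 11, 6]. Replacing that slice with [51, 69, 85] (same length) produces [7, 3, 51, 69, 85, 2].

[7, 3, 51, 69, 85, 2]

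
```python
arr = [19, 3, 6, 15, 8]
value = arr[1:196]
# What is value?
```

arr has length 5. The slice arr[1:196] selects indices [1, 2, 3, 4] (1->3, 2->6, 3->15, 4->8), giving [3, 6, 15, 8].

[3, 6, 15, 8]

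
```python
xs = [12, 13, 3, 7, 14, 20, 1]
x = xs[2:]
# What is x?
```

xs has length 7. The slice xs[2:] selects indices [2, 3, 4, 5, 6] (2->3, 3->7, 4->14, 5->20, 6->1), giving [3, 7, 14, 20, 1].

[3, 7, 14, 20, 1]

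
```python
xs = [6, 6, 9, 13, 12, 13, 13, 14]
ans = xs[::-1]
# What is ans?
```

xs has length 8. The slice xs[::-1] selects indices [7, 6, 5, 4, 3, 2, 1, 0] (7->14, 6->13, 5->13, 4->12, 3->13, 2->9, 1->6, 0->6), giving [14, 13, 13, 12, 13, 9, 6, 6].

[14, 13, 13, 12, 13, 9, 6, 6]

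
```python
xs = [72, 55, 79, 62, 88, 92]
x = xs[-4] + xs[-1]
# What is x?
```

xs has length 6. Negative index -4 maps to positive index 6 + (-4) = 2. xs[2] = 79.
xs has length 6. Negative index -1 maps to positive index 6 + (-1) = 5. xs[5] = 92.
Sum: 79 + 92 = 171.

171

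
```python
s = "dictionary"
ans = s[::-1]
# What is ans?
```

s has length 10. The slice s[::-1] selects indices [9, 8, 7, 6, 5, 4, 3, 2, 1, 0] (9->'y', 8->'r', 7->'a', 6->'n', 5->'o', 4->'i', 3->'t', 2->'c', 1->'i', 0->'d'), giving 'yranoitcid'.

'yranoitcid'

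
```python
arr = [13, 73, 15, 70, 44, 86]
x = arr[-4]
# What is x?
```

arr has length 6. Negative index -4 maps to positive index 6 + (-4) = 2. arr[2] = 15.

15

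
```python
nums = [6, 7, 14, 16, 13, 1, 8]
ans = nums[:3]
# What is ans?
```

nums has length 7. The slice nums[:3] selects indices [0, 1, 2] (0->6, 1->7, 2->14), giving [6, 7, 14].

[6, 7, 14]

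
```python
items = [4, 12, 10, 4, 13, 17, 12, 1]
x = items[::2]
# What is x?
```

items has length 8. The slice items[::2] selects indices [0, 2, 4, 6] (0->4, 2->10, 4->13, 6->12), giving [4, 10, 13, 12].

[4, 10, 13, 12]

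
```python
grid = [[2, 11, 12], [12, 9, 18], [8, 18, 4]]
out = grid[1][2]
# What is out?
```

grid[1] = [12, 9, 18]. Taking column 2 of that row yields 18.

18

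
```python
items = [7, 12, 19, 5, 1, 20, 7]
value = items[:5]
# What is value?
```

items has length 7. The slice items[:5] selects indices [0, 1, 2, 3, 4] (0->7, 1->12, 2->19, 3->5, 4->1), giving [7, 12, 19, 5, 1].

[7, 12, 19, 5, 1]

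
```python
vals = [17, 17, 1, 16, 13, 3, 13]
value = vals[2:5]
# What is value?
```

vals has length 7. The slice vals[2:5] selects indices [2, 3, 4] (2->1, 3->16, 4->13), giving [1, 16, 13].

[1, 16, 13]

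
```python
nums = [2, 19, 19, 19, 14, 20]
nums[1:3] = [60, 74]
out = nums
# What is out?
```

nums starts as [2, 19, 19, 19, 14, 20] (length 6). The slice nums[1:3] covers indices [1, 2] with values [19, 19]. Replacing that slice with [60, 74] (same length) produces [2, 60, 74, 19, 14, 20].

[2, 60, 74, 19, 14, 20]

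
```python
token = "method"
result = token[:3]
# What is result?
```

token has length 6. The slice token[:3] selects indices [0, 1, 2] (0->'m', 1->'e', 2->'t'), giving 'met'.

'met'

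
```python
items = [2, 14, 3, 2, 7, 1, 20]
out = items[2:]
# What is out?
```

items has length 7. The slice items[2:] selects indices [2, 3, 4, 5, 6] (2->3, 3->2, 4->7, 5->1, 6->20), giving [3, 2, 7, 1, 20].

[3, 2, 7, 1, 20]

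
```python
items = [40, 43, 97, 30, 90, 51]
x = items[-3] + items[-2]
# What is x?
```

items has length 6. Negative index -3 maps to positive index 6 + (-3) = 3. items[3] = 30.
items has length 6. Negative index -2 maps to positive index 6 + (-2) = 4. items[4] = 90.
Sum: 30 + 90 = 120.

120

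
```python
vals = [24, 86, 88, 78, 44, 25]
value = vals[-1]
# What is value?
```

vals has length 6. Negative index -1 maps to positive index 6 + (-1) = 5. vals[5] = 25.

25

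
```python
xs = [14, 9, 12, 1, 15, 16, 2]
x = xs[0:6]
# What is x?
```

xs has length 7. The slice xs[0:6] selects indices [0, 1, 2, 3, 4, 5] (0->14, 1->9, 2->12, 3->1, 4->15, 5->16), giving [14, 9, 12, 1, 15, 16].

[14, 9, 12, 1, 15, 16]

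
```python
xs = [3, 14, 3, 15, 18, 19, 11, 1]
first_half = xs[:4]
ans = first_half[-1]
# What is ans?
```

xs has length 8. The slice xs[:4] selects indices [0, 1, 2, 3] (0->3, 1->14, 2->3, 3->15), giving [3, 14, 3, 15]. So first_half = [3, 14, 3, 15]. Then first_half[-1] = 15.

15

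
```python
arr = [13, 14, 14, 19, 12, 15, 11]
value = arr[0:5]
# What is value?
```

arr has length 7. The slice arr[0:5] selects indices [0, 1, 2, 3, 4] (0->13, 1->14, 2->14, 3->19, 4->12), giving [13, 14, 14, 19, 12].

[13, 14, 14, 19, 12]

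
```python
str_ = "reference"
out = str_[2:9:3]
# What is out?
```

str_ has length 9. The slice str_[2:9:3] selects indices [2, 5, 8] (2->'f', 5->'e', 8->'e'), giving 'fee'.

'fee'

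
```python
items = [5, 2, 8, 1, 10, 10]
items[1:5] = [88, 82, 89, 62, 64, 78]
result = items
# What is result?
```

items starts as [5, 2, 8, 1, 10, 10] (length 6). The slice items[1:5] covers indices [1, 2, 3, 4] with values [2, 8, 1, 10]. Replacing that slice with [88, 82, 89, 62, 64, 78] (different length) produces [5, 88, 82, 89, 62, 64, 78, 10].

[5, 88, 82, 89, 62, 64, 78, 10]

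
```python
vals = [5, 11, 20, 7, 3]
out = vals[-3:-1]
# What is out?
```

vals has length 5. The slice vals[-3:-1] selects indices [2, 3] (2->20, 3->7), giving [20, 7].

[20, 7]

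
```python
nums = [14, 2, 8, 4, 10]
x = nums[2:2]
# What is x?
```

nums has length 5. The slice nums[2:2] resolves to an empty index range, so the result is [].

[]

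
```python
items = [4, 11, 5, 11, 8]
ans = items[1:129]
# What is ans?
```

items has length 5. The slice items[1:129] selects indices [1, 2, 3, 4] (1->11, 2->5, 3->11, 4->8), giving [11, 5, 11, 8].

[11, 5, 11, 8]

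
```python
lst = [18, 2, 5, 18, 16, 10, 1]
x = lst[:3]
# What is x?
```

lst has length 7. The slice lst[:3] selects indices [0, 1, 2] (0->18, 1->2, 2->5), giving [18, 2, 5].

[18, 2, 5]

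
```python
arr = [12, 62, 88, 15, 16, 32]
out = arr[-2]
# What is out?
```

arr has length 6. Negative index -2 maps to positive index 6 + (-2) = 4. arr[4] = 16.

16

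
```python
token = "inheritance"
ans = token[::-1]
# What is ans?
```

token has length 11. The slice token[::-1] selects indices [10, 9, 8, 7, 6, 5, 4, 3, 2, 1, 0] (10->'e', 9->'c', 8->'n', 7->'a', 6->'t', 5->'i', 4->'r', 3->'e', 2->'h', 1->'n', 0->'i'), giving 'ecnatirehni'.

'ecnatirehni'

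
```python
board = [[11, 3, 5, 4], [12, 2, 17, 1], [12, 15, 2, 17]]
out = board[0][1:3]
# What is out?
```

board[0] = [11, 3, 5, 4]. board[0] has length 4. The slice board[0][1:3] selects indices [1, 2] (1->3, 2->5), giving [3, 5].

[3, 5]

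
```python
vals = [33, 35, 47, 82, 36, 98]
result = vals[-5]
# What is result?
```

vals has length 6. Negative index -5 maps to positive index 6 + (-5) = 1. vals[1] = 35.

35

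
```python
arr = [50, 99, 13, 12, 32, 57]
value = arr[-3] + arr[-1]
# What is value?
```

arr has length 6. Negative index -3 maps to positive index 6 + (-3) = 3. arr[3] = 12.
arr has length 6. Negative index -1 maps to positive index 6 + (-1) = 5. arr[5] = 57.
Sum: 12 + 57 = 69.

69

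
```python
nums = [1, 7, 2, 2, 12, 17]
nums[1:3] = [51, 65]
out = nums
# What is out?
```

nums starts as [1, 7, 2, 2, 12, 17] (length 6). The slice nums[1:3] covers indices [1, 2] with values [7, 2]. Replacing that slice with [51, 65] (same length) produces [1, 51, 65, 2, 12, 17].

[1, 51, 65, 2, 12, 17]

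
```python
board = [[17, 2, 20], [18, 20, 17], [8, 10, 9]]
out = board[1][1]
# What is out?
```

board[1] = [18, 20, 17]. Taking column 1 of that row yields 20.

20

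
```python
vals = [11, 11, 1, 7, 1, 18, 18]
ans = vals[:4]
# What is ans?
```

vals has length 7. The slice vals[:4] selects indices [0, 1, 2, 3] (0->11, 1->11, 2->1, 3->7), giving [11, 11, 1, 7].

[11, 11, 1, 7]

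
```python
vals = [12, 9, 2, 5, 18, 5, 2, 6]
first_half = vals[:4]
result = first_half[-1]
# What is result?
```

vals has length 8. The slice vals[:4] selects indices [0, 1, 2, 3] (0->12, 1->9, 2->2, 3->5), giving [12, 9, 2, 5]. So first_half = [12, 9, 2, 5]. Then first_half[-1] = 5.

5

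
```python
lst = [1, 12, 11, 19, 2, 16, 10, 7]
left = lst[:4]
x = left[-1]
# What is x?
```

lst has length 8. The slice lst[:4] selects indices [0, 1, 2, 3] (0->1, 1->12, 2->11, 3->19), giving [1, 12, 11, 19]. So left = [1, 12, 11, 19]. Then left[-1] = 19.

19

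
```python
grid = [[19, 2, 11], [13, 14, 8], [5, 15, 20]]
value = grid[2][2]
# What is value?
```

grid[2] = [5, 15, 20]. Taking column 2 of that row yields 20.

20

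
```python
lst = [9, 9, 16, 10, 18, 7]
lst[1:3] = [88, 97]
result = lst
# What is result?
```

lst starts as [9, 9, 16, 10, 18, 7] (length 6). The slice lst[1:3] covers indices [1, 2] with values [9, 16]. Replacing that slice with [88, 97] (same length) produces [9, 88, 97, 10, 18, 7].

[9, 88, 97, 10, 18, 7]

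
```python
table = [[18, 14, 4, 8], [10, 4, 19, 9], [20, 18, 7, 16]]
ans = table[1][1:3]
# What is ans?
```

table[1] = [10, 4, 19, 9]. table[1] has length 4. The slice table[1][1:3] selects indices [1, 2] (1->4, 2->19), giving [4, 19].

[4, 19]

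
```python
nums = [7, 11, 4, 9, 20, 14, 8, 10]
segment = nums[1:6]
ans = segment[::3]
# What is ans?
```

nums has length 8. The slice nums[1:6] selects indices [1, 2, 3, 4, 5] (1->11, 2->4, 3->9, 4->20, 5->14), giving [11, 4, 9, 20, 14]. So segment = [11, 4, 9, 20, 14]. segment has length 5. The slice segment[::3] selects indices [0, 3] (0->11, 3->20), giving [11, 20].

[11, 20]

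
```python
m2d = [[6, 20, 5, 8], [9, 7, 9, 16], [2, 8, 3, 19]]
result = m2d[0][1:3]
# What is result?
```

m2d[0] = [6, 20, 5, 8]. m2d[0] has length 4. The slice m2d[0][1:3] selects indices [1, 2] (1->20, 2->5), giving [20, 5].

[20, 5]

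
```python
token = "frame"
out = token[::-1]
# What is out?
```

token has length 5. The slice token[::-1] selects indices [4, 3, 2, 1, 0] (4->'e', 3->'m', 2->'a', 1->'r', 0->'f'), giving 'emarf'.

'emarf'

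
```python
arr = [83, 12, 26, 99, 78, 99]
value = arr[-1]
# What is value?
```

arr has length 6. Negative index -1 maps to positive index 6 + (-1) = 5. arr[5] = 99.

99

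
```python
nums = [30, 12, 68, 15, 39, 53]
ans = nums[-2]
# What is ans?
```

nums has length 6. Negative index -2 maps to positive index 6 + (-2) = 4. nums[4] = 39.

39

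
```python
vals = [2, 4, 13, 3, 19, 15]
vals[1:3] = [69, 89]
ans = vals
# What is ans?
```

vals starts as [2, 4, 13, 3, 19, 15] (length 6). The slice vals[1:3] covers indices [1, 2] with values [4, 13]. Replacing that slice with [69, 89] (same length) produces [2, 69, 89, 3, 19, 15].

[2, 69, 89, 3, 19, 15]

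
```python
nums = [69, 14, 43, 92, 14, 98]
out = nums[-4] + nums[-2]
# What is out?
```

nums has length 6. Negative index -4 maps to positive index 6 + (-4) = 2. nums[2] = 43.
nums has length 6. Negative index -2 maps to positive index 6 + (-2) = 4. nums[4] = 14.
Sum: 43 + 14 = 57.

57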